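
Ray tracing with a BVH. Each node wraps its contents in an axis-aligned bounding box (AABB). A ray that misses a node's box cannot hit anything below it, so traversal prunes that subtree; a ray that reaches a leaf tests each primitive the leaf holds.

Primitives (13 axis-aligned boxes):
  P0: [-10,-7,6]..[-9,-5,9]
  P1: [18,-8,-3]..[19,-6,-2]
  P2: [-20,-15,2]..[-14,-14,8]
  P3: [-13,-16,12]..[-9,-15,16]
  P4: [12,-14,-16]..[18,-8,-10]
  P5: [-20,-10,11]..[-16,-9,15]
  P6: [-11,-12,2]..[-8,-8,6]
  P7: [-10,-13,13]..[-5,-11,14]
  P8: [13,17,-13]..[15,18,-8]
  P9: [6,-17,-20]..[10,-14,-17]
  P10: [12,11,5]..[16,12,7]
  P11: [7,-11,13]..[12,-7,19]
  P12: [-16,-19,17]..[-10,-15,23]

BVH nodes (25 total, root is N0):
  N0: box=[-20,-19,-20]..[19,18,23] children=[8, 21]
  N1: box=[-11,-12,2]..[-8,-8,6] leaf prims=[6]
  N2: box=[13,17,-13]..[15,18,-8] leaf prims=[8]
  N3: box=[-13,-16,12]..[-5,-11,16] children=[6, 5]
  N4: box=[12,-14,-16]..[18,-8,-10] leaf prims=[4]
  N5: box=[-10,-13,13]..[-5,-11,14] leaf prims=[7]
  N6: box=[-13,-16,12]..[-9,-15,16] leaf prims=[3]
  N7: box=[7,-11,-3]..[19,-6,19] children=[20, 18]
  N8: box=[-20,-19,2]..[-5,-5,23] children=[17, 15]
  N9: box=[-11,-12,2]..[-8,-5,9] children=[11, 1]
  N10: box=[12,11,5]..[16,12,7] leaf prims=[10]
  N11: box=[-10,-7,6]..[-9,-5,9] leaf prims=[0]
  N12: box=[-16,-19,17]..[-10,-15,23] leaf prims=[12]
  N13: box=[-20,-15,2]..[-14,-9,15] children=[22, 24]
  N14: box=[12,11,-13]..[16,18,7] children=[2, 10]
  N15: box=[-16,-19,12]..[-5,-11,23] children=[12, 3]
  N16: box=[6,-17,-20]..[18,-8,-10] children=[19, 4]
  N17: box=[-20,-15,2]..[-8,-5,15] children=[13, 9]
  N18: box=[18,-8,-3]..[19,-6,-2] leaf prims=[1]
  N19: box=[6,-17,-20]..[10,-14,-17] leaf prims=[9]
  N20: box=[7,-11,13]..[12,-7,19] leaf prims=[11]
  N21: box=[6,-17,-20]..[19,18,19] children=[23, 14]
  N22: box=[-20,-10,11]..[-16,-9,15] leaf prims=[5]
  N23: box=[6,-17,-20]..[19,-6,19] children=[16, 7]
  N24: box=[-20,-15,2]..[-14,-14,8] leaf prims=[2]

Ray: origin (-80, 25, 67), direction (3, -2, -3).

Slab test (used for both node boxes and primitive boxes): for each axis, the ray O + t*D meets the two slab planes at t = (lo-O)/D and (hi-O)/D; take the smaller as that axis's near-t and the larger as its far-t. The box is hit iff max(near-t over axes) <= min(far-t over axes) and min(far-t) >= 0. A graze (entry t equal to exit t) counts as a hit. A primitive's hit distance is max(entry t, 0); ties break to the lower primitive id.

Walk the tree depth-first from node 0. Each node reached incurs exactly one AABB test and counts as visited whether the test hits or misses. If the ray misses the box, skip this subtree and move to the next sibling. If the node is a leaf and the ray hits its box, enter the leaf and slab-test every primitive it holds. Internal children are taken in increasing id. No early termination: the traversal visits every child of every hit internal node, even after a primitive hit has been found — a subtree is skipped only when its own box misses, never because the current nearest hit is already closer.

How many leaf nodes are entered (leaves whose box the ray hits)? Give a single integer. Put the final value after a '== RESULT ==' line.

Trace the traversal:
N0 x:[20,33] y:[7/2,22] z:[44/3,29] -> hit [20,22], descend [8, 21]
  N8 x:[20,25] y:[15,22] z:[44/3,65/3] -> hit [20,65/3], descend [15, 17]
    N15 x:[64/3,25] y:[18,22] z:[44/3,55/3] -> miss, prune
    N17 x:[20,24] y:[15,20] z:[52/3,65/3] -> hit [20,20], descend [9, 13]
      N9 x:[23,24] y:[15,37/2] z:[58/3,65/3] -> miss, prune
      N13 x:[20,22] y:[17,20] z:[52/3,65/3] -> hit [20,20], descend [22, 24]
        N22 x:[20,64/3] y:[17,35/2] z:[52/3,56/3] -> miss, prune
        N24 x:[20,22] y:[39/2,20] z:[59/3,65/3] -> hit [20,20] leaf, test {P2@t=20}
  N21 x:[86/3,33] y:[7/2,21] z:[16,29] -> miss, prune

order=[0, 8, 15, 17, 9, 13, 22, 24, 21]  |boxes|=9  |leaves|=1  hit=P2

== RESULT ==
1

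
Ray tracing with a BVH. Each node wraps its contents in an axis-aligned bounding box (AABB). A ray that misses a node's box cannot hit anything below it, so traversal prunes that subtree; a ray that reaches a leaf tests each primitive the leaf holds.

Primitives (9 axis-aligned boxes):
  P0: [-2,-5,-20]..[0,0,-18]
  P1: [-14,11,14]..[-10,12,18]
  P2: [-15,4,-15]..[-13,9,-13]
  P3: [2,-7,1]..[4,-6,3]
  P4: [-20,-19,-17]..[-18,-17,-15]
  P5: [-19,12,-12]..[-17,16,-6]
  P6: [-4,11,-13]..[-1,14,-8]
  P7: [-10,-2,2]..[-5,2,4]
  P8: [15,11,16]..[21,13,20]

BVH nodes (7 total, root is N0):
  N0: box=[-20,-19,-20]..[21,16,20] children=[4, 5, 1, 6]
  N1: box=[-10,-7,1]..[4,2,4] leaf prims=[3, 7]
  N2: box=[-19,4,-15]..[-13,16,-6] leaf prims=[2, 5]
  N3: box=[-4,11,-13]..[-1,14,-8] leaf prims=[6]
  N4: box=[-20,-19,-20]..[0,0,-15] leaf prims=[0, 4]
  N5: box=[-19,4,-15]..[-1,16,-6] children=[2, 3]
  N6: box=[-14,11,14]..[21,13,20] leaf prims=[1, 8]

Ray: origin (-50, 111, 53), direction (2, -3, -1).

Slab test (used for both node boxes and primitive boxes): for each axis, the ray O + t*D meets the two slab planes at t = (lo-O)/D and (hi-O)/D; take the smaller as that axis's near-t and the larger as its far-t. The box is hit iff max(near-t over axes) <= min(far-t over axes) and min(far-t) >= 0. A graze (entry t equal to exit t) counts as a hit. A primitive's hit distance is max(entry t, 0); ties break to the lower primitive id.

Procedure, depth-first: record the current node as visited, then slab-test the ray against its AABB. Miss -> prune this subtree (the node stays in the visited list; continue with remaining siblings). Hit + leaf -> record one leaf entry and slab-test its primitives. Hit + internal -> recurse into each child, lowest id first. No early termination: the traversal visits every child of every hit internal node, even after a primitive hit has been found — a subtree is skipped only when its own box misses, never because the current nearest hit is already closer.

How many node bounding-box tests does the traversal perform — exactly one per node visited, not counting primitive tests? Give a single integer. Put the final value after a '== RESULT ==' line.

Trace the traversal:
N0 x:[15,71/2] y:[95/3,130/3] z:[33,73] -> hit [33,71/2], descend [1, 4, 5, 6]
  N1 x:[20,27] y:[109/3,118/3] z:[49,52] -> miss, prune
  N4 x:[15,25] y:[37,130/3] z:[68,73] -> miss, prune
  N5 x:[31/2,49/2] y:[95/3,107/3] z:[59,68] -> miss, prune
  N6 x:[18,71/2] y:[98/3,100/3] z:[33,39] -> hit [33,100/3] leaf, test {P1(miss), P8@t=33}

5 AABB tests over nodes [0, 1, 4, 5, 6]; 1 leaf entered; closest P8.

== RESULT ==
5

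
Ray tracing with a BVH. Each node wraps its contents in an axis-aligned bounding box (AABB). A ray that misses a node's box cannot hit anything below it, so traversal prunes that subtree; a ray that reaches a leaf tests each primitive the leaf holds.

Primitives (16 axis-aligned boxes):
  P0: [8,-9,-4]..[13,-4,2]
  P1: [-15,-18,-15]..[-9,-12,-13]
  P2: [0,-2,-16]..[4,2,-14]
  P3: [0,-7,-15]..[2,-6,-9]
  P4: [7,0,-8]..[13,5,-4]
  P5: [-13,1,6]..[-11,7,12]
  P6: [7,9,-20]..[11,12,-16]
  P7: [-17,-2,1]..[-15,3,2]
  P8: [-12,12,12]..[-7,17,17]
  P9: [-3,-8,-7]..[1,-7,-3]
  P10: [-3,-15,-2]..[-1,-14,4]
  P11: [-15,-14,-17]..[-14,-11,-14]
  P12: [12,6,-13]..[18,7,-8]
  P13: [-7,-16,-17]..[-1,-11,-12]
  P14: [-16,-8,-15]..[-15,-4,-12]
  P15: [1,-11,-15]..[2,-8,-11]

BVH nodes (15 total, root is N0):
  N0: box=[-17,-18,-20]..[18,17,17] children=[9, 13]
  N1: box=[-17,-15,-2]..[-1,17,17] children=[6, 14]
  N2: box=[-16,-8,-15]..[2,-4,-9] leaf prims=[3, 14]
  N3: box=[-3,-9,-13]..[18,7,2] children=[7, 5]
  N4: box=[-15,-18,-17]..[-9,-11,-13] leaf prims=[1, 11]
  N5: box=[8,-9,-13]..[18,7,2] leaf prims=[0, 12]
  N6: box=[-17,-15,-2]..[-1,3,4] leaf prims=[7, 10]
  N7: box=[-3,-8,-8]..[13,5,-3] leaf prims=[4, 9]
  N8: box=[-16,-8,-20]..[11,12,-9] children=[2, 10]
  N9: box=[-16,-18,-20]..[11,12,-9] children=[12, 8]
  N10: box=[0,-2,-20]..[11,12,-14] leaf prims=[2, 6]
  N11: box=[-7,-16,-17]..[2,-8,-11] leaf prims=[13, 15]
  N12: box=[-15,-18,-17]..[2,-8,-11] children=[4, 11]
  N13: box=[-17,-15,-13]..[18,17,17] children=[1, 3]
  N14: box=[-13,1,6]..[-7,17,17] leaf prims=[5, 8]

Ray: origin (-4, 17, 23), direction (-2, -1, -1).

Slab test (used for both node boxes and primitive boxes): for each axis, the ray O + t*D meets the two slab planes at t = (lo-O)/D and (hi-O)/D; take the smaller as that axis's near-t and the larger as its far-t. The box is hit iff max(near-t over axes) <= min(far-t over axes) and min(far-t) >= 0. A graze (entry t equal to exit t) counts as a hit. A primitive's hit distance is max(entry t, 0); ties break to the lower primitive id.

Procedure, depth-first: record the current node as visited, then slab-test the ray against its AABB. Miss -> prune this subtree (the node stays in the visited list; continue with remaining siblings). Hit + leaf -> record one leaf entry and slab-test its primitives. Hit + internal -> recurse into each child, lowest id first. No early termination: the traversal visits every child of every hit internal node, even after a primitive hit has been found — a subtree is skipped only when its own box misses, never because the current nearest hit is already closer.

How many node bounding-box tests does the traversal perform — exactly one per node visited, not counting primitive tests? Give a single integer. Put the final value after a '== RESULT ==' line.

Traverse from the root:
N0 x:[-11,13/2] y:[0,35] z:[6,43] -> hit [6,13/2], descend [9, 13]
  N9 x:[-15/2,6] y:[5,35] z:[32,43] -> miss, prune
  N13 x:[-11,13/2] y:[0,32] z:[6,36] -> hit [6,13/2], descend [1, 3]
    N1 x:[-3/2,13/2] y:[0,32] z:[6,25] -> hit [6,13/2], descend [6, 14]
      N6 x:[-3/2,13/2] y:[14,32] z:[19,25] -> miss, prune
      N14 x:[3/2,9/2] y:[0,16] z:[6,17] -> miss, prune
    N3 x:[-11,-1/2] y:[10,26] z:[21,36] -> miss, prune

Visited [0, 9, 13, 1, 6, 14, 3]. Tests: 7 box, 0 leaf. Nearest: miss.

== RESULT ==
7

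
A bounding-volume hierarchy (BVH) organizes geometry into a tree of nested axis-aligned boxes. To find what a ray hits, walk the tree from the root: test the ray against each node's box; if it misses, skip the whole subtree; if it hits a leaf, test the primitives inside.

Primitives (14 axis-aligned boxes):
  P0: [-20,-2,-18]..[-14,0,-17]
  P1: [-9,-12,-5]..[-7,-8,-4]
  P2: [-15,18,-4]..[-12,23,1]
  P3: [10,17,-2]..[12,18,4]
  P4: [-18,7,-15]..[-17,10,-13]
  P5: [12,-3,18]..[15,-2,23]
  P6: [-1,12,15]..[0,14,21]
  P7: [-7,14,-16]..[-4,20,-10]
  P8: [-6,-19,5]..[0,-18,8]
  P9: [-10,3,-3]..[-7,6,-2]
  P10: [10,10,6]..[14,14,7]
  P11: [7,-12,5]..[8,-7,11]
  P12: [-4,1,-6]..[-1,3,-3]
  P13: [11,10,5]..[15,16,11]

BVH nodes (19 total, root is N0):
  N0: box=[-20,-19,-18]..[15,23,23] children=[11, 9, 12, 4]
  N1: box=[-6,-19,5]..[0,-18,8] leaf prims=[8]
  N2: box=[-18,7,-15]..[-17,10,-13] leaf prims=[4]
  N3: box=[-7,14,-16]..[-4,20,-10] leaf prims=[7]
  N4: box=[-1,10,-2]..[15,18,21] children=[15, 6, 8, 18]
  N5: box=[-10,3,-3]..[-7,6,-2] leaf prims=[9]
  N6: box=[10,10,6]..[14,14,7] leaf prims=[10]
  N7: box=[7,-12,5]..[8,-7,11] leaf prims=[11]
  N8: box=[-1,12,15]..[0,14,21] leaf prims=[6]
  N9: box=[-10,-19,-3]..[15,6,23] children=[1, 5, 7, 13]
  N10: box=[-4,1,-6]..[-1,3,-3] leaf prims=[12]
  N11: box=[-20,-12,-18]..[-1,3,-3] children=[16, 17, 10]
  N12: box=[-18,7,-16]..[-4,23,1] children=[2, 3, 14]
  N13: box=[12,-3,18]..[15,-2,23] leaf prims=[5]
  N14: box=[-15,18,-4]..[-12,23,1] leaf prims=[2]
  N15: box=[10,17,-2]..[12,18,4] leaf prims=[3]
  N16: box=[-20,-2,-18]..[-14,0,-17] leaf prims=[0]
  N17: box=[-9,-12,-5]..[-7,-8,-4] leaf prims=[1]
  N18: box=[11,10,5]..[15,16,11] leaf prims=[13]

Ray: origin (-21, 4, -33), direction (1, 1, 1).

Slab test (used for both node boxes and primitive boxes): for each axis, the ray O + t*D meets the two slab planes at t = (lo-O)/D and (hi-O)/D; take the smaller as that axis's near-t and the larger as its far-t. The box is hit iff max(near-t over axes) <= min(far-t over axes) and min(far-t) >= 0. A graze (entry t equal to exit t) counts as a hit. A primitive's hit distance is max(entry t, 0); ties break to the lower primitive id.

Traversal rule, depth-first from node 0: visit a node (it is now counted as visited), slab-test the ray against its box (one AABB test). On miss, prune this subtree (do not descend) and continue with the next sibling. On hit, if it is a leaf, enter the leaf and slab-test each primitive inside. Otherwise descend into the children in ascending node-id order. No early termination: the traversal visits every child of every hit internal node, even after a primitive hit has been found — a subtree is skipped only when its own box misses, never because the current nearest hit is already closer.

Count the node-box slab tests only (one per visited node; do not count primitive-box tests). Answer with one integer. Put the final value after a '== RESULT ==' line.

Walk:
N0 x:[1,36] y:[-23,19] z:[15,56] -> hit [15,19], descend [4, 9, 11, 12]
  N4 x:[20,36] y:[6,14] z:[31,54] -> miss, prune
  N9 x:[11,36] y:[-23,2] z:[30,56] -> miss, prune
  N11 x:[1,20] y:[-16,-1] z:[15,30] -> miss, prune
  N12 x:[3,17] y:[3,19] z:[17,34] -> hit [17,17], descend [2, 3, 14]
    N2 x:[3,4] y:[3,6] z:[18,20] -> miss, prune
    N3 x:[14,17] y:[10,16] z:[17,23] -> miss, prune
    N14 x:[6,9] y:[14,19] z:[29,34] -> miss, prune

Visited [0, 4, 9, 11, 12, 2, 3, 14]. Tests: 8 box, 0 leaf. Nearest: miss.

== RESULT ==
8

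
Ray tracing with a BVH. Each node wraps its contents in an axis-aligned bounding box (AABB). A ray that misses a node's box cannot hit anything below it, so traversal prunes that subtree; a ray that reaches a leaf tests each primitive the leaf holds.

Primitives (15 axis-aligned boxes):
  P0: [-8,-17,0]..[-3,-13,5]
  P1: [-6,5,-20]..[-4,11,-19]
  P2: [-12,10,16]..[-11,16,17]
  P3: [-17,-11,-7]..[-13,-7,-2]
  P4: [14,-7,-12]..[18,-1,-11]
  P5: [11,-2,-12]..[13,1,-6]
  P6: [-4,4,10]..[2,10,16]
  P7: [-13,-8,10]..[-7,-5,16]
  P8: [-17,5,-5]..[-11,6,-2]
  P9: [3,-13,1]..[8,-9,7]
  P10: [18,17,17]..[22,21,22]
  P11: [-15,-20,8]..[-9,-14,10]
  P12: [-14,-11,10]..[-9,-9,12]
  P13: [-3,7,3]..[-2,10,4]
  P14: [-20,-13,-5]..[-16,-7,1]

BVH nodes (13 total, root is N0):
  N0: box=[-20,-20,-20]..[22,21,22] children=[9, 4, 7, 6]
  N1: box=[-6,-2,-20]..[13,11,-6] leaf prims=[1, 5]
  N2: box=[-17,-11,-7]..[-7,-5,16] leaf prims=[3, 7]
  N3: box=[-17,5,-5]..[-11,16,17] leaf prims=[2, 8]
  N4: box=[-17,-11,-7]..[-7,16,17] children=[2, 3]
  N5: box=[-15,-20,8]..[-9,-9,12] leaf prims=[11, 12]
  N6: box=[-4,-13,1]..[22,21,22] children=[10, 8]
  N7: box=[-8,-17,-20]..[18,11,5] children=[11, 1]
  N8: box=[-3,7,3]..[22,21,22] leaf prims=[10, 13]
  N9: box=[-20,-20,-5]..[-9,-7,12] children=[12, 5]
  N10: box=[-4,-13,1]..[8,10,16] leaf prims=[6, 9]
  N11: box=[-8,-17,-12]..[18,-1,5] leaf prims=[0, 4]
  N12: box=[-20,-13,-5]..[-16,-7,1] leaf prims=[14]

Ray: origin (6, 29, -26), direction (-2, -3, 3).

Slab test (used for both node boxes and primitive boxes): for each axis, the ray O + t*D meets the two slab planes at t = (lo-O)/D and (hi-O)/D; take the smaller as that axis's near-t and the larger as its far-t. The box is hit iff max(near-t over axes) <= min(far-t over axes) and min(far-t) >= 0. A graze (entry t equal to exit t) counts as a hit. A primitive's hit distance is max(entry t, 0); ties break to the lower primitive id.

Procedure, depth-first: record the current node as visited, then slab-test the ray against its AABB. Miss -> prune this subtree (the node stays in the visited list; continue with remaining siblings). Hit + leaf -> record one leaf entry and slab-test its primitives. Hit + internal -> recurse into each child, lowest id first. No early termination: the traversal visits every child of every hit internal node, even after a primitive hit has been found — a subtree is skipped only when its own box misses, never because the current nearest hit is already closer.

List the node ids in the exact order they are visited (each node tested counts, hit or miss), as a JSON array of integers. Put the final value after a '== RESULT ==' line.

Trace the traversal:
N0 x:[-8,13] y:[8/3,49/3] z:[2,16] -> hit [8/3,13], descend [4, 6, 7, 9]
  N4 x:[13/2,23/2] y:[13/3,40/3] z:[19/3,43/3] -> hit [13/2,23/2], descend [2, 3]
    N2 x:[13/2,23/2] y:[34/3,40/3] z:[19/3,14] -> hit [34/3,23/2] leaf, test {P3(miss), P7(miss)}
    N3 x:[17/2,23/2] y:[13/3,8] z:[7,43/3] -> miss, prune
  N6 x:[-8,5] y:[8/3,14] z:[9,16] -> miss, prune
  N7 x:[-6,7] y:[6,46/3] z:[2,31/3] -> hit [6,7], descend [1, 11]
    N1 x:[-7/2,6] y:[6,31/3] z:[2,20/3] -> hit [6,6] leaf, test {P1(miss), P5(miss)}
    N11 x:[-6,7] y:[10,46/3] z:[14/3,31/3] -> miss, prune
  N9 x:[15/2,13] y:[12,49/3] z:[7,38/3] -> hit [12,38/3], descend [5, 12]
    N5 x:[15/2,21/2] y:[38/3,49/3] z:[34/3,38/3] -> miss, prune
    N12 x:[11,13] y:[12,14] z:[7,9] -> miss, prune

order=[0, 4, 2, 3, 6, 7, 1, 11, 9, 5, 12]  |boxes|=11  |leaves|=2  hit=miss

== RESULT ==
[0, 4, 2, 3, 6, 7, 1, 11, 9, 5, 12]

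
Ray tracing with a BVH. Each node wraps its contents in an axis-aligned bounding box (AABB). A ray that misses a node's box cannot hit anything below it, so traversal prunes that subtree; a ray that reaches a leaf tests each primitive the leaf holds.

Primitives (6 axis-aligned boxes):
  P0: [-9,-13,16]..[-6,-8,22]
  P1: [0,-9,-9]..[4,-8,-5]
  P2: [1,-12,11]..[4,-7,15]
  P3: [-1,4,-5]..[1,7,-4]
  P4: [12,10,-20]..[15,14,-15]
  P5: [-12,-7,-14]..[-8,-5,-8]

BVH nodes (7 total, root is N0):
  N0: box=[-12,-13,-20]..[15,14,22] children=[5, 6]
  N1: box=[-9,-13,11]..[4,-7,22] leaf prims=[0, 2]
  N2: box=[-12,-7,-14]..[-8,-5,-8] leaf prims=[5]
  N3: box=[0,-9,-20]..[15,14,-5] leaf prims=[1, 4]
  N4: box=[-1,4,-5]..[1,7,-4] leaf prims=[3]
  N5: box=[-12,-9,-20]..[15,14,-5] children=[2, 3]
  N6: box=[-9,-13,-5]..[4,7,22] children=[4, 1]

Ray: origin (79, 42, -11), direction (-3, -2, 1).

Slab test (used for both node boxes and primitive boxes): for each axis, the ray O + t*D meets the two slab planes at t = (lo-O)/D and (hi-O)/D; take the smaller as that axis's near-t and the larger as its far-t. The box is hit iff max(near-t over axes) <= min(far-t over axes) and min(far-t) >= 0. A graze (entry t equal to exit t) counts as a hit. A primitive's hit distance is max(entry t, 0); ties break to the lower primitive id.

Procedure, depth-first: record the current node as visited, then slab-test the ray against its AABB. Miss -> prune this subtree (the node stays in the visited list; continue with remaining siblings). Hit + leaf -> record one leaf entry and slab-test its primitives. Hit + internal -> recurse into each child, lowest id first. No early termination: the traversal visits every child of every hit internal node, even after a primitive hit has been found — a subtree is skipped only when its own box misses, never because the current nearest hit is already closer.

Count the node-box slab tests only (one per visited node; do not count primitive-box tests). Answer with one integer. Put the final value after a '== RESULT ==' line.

Traverse from the root:
N0 x:[64/3,91/3] y:[14,55/2] z:[-9,33] -> hit [64/3,55/2], descend [5, 6]
  N5 x:[64/3,91/3] y:[14,51/2] z:[-9,6] -> miss, prune
  N6 x:[25,88/3] y:[35/2,55/2] z:[6,33] -> hit [25,55/2], descend [1, 4]
    N1 x:[25,88/3] y:[49/2,55/2] z:[22,33] -> hit [25,55/2] leaf, test {P0(miss), P2@t=25}
    N4 x:[26,80/3] y:[35/2,19] z:[6,7] -> miss, prune

Summary -> nodes [0, 5, 6, 1, 4]; box-tests=5; leaf-entries=1; first=P2

== RESULT ==
5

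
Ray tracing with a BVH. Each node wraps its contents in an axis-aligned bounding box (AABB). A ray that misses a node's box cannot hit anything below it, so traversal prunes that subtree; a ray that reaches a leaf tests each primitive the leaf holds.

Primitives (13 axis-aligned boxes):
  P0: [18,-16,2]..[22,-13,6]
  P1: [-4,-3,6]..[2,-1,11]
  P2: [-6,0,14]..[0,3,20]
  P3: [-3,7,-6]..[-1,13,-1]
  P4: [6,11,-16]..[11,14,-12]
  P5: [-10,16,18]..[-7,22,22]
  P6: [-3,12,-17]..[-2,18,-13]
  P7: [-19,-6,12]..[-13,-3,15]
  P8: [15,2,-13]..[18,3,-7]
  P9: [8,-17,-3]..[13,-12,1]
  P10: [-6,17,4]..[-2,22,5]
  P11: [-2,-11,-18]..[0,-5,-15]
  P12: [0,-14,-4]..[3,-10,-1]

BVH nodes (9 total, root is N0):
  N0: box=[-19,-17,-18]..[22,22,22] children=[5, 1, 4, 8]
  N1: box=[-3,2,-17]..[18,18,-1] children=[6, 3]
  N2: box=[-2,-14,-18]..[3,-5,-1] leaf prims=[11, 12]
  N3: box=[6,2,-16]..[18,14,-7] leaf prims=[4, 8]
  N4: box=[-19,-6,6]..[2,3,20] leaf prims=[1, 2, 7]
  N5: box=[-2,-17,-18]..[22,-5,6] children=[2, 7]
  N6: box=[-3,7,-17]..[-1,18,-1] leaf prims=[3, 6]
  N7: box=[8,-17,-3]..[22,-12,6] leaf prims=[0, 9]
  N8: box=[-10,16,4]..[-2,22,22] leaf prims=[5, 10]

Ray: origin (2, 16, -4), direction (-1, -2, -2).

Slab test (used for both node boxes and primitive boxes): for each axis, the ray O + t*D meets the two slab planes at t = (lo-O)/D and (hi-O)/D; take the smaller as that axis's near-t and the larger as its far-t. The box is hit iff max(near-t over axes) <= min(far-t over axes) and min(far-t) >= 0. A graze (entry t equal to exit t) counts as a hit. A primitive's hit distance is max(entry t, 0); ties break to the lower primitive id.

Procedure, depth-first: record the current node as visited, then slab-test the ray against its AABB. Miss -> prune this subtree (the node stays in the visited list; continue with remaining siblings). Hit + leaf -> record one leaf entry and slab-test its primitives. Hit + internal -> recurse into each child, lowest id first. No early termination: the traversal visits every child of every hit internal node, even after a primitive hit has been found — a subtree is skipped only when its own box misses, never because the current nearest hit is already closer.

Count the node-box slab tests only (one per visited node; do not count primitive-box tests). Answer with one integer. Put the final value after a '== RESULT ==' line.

Traverse from the root:
N0 x:[-20,21] y:[-3,33/2] z:[-13,7] -> hit [-3,7], descend [1, 4, 5, 8]
  N1 x:[-16,5] y:[-1,7] z:[-3/2,13/2] -> hit [-1,5], descend [3, 6]
    N3 x:[-16,-4] y:[1,7] z:[3/2,6] -> miss, prune
    N6 x:[3,5] y:[-1,9/2] z:[-3/2,13/2] -> hit [3,9/2] leaf, test {P3(miss), P6(miss)}
  N4 x:[0,21] y:[13/2,11] z:[-12,-5] -> miss, prune
  N5 x:[-20,4] y:[21/2,33/2] z:[-5,7] -> miss, prune
  N8 x:[4,12] y:[-3,0] z:[-13,-4] -> miss, prune

Visited [0, 1, 3, 6, 4, 5, 8]. Tests: 7 box, 1 leaf. Nearest: miss.

== RESULT ==
7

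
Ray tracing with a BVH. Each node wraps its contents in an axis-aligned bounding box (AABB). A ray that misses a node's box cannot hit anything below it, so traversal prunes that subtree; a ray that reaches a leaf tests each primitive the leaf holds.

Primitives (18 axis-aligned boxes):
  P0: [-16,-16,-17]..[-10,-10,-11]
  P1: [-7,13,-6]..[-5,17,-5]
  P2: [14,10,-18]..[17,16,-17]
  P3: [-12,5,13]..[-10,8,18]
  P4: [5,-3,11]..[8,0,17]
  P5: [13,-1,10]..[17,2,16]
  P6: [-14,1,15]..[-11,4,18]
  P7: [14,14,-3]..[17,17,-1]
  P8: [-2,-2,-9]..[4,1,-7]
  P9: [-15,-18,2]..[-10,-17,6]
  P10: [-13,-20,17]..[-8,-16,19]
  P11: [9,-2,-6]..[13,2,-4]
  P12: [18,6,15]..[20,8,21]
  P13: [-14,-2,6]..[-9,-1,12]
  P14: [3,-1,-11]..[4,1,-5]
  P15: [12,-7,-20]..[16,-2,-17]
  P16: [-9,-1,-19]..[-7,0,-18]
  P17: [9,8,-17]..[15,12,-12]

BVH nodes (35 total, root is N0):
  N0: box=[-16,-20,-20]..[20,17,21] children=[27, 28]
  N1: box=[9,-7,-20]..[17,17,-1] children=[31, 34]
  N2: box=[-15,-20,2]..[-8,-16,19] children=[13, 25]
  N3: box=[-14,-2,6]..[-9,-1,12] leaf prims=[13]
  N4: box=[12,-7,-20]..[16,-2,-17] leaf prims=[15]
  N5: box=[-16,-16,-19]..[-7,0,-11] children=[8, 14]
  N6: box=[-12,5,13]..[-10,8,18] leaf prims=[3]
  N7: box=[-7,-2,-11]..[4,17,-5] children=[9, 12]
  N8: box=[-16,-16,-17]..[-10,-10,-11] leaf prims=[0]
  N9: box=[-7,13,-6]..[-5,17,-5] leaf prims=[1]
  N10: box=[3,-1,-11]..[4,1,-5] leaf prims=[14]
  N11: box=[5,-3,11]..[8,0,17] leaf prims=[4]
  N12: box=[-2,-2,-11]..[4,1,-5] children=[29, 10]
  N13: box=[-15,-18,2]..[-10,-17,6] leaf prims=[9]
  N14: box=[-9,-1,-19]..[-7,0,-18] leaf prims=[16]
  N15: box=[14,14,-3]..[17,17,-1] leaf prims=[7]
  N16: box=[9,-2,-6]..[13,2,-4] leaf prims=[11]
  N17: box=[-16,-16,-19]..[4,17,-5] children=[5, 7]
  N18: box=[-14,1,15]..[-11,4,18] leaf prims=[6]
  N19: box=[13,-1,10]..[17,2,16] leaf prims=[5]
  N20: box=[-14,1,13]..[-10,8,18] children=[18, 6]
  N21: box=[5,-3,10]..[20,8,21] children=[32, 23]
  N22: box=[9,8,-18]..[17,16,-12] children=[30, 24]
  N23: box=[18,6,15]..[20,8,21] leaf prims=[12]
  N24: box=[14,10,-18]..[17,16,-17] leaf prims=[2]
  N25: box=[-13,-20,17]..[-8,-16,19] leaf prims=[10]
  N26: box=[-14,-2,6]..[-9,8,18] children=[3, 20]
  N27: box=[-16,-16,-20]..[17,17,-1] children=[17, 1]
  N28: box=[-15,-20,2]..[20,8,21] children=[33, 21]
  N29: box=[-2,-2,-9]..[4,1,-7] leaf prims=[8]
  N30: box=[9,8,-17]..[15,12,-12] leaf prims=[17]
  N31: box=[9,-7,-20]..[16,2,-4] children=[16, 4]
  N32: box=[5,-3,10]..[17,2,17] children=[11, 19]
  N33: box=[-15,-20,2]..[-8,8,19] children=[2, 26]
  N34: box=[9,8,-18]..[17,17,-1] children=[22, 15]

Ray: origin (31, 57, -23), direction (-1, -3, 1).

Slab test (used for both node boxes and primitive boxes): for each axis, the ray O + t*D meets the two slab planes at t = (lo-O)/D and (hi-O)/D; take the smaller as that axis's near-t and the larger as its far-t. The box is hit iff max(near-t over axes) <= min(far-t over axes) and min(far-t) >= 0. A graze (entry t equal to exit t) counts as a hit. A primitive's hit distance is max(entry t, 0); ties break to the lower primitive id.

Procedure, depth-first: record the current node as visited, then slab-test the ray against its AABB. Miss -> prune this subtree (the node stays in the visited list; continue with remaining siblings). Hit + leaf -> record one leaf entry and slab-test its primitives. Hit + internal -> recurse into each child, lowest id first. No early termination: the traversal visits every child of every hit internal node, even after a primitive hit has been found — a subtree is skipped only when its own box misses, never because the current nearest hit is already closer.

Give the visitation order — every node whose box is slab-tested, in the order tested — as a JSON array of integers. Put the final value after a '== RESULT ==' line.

Trace the traversal:
N0 x:[11,47] y:[40/3,77/3] z:[3,44] -> hit [40/3,77/3], descend [27, 28]
  N27 x:[14,47] y:[40/3,73/3] z:[3,22] -> hit [14,22], descend [1, 17]
    N1 x:[14,22] y:[40/3,64/3] z:[3,22] -> hit [14,64/3], descend [31, 34]
      N31 x:[15,22] y:[55/3,64/3] z:[3,19] -> hit [55/3,19], descend [4, 16]
        N4 x:[15,19] y:[59/3,64/3] z:[3,6] -> miss, prune
        N16 x:[18,22] y:[55/3,59/3] z:[17,19] -> hit [55/3,19] leaf, test {P11@t=55/3}
      N34 x:[14,22] y:[40/3,49/3] z:[5,22] -> hit [14,49/3], descend [15, 22]
        N15 x:[14,17] y:[40/3,43/3] z:[20,22] -> miss, prune
        N22 x:[14,22] y:[41/3,49/3] z:[5,11] -> miss, prune
    N17 x:[27,47] y:[40/3,73/3] z:[4,18] -> miss, prune
  N28 x:[11,46] y:[49/3,77/3] z:[25,44] -> hit [25,77/3], descend [21, 33]
    N21 x:[11,26] y:[49/3,20] z:[33,44] -> miss, prune
    N33 x:[39,46] y:[49/3,77/3] z:[25,42] -> miss, prune

13 AABB tests over nodes [0, 27, 1, 31, 4, 16, 34, 15, 22, 17, 28, 21, 33]; 1 leaf entered; closest P11.

== RESULT ==
[0, 27, 1, 31, 4, 16, 34, 15, 22, 17, 28, 21, 33]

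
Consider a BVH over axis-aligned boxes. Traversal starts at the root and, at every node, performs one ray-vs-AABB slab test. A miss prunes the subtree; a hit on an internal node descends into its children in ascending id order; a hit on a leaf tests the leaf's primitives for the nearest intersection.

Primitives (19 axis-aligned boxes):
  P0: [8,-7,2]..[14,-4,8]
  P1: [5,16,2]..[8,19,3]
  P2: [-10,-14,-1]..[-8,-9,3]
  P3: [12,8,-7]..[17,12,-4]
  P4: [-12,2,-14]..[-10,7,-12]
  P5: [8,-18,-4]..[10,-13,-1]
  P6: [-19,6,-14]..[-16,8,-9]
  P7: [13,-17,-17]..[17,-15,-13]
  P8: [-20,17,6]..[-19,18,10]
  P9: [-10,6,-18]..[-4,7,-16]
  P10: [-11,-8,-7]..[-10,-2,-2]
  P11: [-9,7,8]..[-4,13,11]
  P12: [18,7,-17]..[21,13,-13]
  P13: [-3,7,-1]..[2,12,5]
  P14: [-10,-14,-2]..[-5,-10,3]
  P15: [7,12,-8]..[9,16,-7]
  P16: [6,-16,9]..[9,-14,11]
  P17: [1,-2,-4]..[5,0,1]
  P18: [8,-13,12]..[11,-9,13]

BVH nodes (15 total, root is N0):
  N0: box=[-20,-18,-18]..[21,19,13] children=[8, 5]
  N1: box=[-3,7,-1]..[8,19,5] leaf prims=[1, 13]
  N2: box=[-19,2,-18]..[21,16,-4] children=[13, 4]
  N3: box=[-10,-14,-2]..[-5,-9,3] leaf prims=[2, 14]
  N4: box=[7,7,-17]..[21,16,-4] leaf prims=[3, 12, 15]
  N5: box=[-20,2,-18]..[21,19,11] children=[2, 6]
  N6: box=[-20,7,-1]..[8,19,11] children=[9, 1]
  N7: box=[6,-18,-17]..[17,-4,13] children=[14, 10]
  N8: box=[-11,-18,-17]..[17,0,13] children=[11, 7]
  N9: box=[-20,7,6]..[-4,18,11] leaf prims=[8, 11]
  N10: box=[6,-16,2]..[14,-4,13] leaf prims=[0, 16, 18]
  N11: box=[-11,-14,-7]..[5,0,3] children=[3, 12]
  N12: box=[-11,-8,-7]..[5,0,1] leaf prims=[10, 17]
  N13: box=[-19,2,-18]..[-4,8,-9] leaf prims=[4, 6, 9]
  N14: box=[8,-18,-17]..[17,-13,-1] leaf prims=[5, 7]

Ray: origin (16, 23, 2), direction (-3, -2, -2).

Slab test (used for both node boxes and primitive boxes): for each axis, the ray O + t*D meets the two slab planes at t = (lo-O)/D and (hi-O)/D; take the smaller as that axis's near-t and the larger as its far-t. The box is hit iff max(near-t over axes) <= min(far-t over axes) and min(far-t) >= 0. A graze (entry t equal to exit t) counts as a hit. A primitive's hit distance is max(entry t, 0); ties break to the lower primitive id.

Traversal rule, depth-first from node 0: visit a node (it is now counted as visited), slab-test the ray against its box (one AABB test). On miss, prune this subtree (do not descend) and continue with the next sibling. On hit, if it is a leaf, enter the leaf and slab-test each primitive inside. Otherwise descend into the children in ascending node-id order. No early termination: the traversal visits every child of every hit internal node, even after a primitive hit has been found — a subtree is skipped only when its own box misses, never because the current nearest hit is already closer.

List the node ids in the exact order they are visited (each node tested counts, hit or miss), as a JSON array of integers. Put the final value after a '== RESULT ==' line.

Traverse from the root:
N0 x:[-5/3,12] y:[2,41/2] z:[-11/2,10] -> hit [2,10], descend [5, 8]
  N5 x:[-5/3,12] y:[2,21/2] z:[-9/2,10] -> hit [2,10], descend [2, 6]
    N2 x:[-5/3,35/3] y:[7/2,21/2] z:[3,10] -> hit [7/2,10], descend [4, 13]
      N4 x:[-5/3,3] y:[7/2,8] z:[3,19/2] -> miss, prune
      N13 x:[20/3,35/3] y:[15/2,21/2] z:[11/2,10] -> hit [15/2,10] leaf, test {P4(miss), P6(miss), P9(miss)}
    N6 x:[8/3,12] y:[2,8] z:[-9/2,3/2] -> miss, prune
  N8 x:[-1/3,9] y:[23/2,41/2] z:[-11/2,19/2] -> miss, prune

order=[0, 5, 2, 4, 13, 6, 8]  |boxes|=7  |leaves|=1  hit=miss

== RESULT ==
[0, 5, 2, 4, 13, 6, 8]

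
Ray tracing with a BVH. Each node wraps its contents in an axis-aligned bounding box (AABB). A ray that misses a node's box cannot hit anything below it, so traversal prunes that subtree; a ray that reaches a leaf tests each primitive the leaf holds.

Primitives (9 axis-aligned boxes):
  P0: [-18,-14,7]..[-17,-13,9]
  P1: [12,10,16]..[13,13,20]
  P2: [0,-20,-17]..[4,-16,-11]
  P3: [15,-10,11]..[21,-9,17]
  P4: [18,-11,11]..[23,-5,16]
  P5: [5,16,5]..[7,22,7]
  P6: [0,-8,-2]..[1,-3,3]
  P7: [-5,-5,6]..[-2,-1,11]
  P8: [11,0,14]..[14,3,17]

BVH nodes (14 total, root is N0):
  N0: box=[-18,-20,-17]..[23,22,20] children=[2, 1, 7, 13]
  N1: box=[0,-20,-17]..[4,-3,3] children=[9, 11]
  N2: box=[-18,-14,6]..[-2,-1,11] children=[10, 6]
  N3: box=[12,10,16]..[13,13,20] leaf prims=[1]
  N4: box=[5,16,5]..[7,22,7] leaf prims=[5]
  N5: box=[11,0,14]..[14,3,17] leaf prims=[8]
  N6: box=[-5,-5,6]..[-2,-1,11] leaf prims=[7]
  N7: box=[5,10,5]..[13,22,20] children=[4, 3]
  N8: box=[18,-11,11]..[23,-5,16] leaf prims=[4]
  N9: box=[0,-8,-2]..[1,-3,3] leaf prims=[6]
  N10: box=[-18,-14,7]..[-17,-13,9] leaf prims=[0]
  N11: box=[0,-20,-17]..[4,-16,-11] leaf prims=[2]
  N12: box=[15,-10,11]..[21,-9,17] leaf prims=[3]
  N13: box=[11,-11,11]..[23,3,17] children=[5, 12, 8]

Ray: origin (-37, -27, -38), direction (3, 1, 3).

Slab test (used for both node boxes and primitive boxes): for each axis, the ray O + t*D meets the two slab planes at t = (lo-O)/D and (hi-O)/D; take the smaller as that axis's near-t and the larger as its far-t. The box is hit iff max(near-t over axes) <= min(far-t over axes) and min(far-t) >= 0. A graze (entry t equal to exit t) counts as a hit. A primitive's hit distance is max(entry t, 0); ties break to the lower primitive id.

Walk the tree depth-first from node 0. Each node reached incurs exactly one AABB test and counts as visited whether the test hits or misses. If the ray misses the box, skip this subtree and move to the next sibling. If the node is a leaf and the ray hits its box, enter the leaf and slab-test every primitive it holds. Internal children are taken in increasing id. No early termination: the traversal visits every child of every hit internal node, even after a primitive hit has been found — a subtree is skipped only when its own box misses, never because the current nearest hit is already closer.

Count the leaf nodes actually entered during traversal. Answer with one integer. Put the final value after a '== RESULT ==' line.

Traverse from the root:
N0 x:[19/3,20] y:[7,49] z:[7,58/3] -> hit [7,58/3], descend [1, 2, 7, 13]
  N1 x:[37/3,41/3] y:[7,24] z:[7,41/3] -> hit [37/3,41/3], descend [9, 11]
    N9 x:[37/3,38/3] y:[19,24] z:[12,41/3] -> miss, prune
    N11 x:[37/3,41/3] y:[7,11] z:[7,9] -> miss, prune
  N2 x:[19/3,35/3] y:[13,26] z:[44/3,49/3] -> miss, prune
  N7 x:[14,50/3] y:[37,49] z:[43/3,58/3] -> miss, prune
  N13 x:[16,20] y:[16,30] z:[49/3,55/3] -> hit [49/3,55/3], descend [5, 8, 12]
    N5 x:[16,17] y:[27,30] z:[52/3,55/3] -> miss, prune
    N8 x:[55/3,20] y:[16,22] z:[49/3,18] -> miss, prune
    N12 x:[52/3,58/3] y:[17,18] z:[49/3,55/3] -> hit [52/3,18] leaf, test {P3@t=52/3}

Visited [0, 1, 9, 11, 2, 7, 13, 5, 8, 12]. Tests: 10 box, 1 leaf. Nearest: P3.

== RESULT ==
1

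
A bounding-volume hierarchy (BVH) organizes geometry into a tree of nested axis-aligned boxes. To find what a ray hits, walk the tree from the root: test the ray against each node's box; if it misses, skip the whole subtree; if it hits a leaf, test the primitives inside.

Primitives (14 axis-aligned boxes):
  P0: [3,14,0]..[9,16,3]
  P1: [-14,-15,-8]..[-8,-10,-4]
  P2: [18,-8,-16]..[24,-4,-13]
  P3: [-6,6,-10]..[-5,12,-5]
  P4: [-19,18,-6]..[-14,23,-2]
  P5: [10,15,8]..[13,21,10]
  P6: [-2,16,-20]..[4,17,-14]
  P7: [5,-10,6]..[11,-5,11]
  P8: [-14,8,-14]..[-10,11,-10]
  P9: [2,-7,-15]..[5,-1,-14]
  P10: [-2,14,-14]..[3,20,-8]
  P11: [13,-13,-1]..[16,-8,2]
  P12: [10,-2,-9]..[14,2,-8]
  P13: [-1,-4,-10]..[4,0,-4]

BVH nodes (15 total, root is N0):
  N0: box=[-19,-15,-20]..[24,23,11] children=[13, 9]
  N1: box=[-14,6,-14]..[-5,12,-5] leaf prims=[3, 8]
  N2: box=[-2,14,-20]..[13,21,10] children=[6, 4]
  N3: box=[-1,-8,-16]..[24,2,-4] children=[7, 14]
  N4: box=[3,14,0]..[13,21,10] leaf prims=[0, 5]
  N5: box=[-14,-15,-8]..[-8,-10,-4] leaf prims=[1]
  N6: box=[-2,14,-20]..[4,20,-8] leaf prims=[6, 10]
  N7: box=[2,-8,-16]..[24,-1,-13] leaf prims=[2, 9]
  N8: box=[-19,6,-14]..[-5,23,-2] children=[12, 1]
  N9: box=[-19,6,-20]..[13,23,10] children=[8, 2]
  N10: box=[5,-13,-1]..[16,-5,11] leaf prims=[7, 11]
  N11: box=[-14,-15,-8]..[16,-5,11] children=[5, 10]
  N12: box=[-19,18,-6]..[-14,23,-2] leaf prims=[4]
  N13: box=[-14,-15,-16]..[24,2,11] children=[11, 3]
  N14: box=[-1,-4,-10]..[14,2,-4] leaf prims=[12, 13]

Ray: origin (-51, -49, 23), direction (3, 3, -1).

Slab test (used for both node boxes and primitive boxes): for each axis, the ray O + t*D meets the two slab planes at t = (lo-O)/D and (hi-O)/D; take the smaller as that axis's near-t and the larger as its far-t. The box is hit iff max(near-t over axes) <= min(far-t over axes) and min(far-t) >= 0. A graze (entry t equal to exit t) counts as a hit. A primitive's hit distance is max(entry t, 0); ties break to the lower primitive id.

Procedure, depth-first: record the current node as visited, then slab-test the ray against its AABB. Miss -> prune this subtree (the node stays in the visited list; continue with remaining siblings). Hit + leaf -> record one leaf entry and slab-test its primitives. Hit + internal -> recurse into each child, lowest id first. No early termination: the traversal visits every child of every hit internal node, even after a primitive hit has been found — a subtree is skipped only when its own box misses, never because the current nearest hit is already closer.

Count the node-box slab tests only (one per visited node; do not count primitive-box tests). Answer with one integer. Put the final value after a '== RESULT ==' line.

Walk:
N0 x:[32/3,25] y:[34/3,24] z:[12,43] -> hit [12,24], descend [9, 13]
  N9 x:[32/3,64/3] y:[55/3,24] z:[13,43] -> hit [55/3,64/3], descend [2, 8]
    N2 x:[49/3,64/3] y:[21,70/3] z:[13,43] -> hit [21,64/3], descend [4, 6]
      N4 x:[18,64/3] y:[21,70/3] z:[13,23] -> hit [21,64/3] leaf, test {P0(miss), P5(miss)}
      N6 x:[49/3,55/3] y:[21,23] z:[31,43] -> miss, prune
    N8 x:[32/3,46/3] y:[55/3,24] z:[25,37] -> miss, prune
  N13 x:[37/3,25] y:[34/3,17] z:[12,39] -> hit [37/3,17], descend [3, 11]
    N3 x:[50/3,25] y:[41/3,17] z:[27,39] -> miss, prune
    N11 x:[37/3,67/3] y:[34/3,44/3] z:[12,31] -> hit [37/3,44/3], descend [5, 10]
      N5 x:[37/3,43/3] y:[34/3,13] z:[27,31] -> miss, prune
      N10 x:[56/3,67/3] y:[12,44/3] z:[12,24] -> miss, prune

Summary -> nodes [0, 9, 2, 4, 6, 8, 13, 3, 11, 5, 10]; box-tests=11; leaf-entries=1; first=miss

== RESULT ==
11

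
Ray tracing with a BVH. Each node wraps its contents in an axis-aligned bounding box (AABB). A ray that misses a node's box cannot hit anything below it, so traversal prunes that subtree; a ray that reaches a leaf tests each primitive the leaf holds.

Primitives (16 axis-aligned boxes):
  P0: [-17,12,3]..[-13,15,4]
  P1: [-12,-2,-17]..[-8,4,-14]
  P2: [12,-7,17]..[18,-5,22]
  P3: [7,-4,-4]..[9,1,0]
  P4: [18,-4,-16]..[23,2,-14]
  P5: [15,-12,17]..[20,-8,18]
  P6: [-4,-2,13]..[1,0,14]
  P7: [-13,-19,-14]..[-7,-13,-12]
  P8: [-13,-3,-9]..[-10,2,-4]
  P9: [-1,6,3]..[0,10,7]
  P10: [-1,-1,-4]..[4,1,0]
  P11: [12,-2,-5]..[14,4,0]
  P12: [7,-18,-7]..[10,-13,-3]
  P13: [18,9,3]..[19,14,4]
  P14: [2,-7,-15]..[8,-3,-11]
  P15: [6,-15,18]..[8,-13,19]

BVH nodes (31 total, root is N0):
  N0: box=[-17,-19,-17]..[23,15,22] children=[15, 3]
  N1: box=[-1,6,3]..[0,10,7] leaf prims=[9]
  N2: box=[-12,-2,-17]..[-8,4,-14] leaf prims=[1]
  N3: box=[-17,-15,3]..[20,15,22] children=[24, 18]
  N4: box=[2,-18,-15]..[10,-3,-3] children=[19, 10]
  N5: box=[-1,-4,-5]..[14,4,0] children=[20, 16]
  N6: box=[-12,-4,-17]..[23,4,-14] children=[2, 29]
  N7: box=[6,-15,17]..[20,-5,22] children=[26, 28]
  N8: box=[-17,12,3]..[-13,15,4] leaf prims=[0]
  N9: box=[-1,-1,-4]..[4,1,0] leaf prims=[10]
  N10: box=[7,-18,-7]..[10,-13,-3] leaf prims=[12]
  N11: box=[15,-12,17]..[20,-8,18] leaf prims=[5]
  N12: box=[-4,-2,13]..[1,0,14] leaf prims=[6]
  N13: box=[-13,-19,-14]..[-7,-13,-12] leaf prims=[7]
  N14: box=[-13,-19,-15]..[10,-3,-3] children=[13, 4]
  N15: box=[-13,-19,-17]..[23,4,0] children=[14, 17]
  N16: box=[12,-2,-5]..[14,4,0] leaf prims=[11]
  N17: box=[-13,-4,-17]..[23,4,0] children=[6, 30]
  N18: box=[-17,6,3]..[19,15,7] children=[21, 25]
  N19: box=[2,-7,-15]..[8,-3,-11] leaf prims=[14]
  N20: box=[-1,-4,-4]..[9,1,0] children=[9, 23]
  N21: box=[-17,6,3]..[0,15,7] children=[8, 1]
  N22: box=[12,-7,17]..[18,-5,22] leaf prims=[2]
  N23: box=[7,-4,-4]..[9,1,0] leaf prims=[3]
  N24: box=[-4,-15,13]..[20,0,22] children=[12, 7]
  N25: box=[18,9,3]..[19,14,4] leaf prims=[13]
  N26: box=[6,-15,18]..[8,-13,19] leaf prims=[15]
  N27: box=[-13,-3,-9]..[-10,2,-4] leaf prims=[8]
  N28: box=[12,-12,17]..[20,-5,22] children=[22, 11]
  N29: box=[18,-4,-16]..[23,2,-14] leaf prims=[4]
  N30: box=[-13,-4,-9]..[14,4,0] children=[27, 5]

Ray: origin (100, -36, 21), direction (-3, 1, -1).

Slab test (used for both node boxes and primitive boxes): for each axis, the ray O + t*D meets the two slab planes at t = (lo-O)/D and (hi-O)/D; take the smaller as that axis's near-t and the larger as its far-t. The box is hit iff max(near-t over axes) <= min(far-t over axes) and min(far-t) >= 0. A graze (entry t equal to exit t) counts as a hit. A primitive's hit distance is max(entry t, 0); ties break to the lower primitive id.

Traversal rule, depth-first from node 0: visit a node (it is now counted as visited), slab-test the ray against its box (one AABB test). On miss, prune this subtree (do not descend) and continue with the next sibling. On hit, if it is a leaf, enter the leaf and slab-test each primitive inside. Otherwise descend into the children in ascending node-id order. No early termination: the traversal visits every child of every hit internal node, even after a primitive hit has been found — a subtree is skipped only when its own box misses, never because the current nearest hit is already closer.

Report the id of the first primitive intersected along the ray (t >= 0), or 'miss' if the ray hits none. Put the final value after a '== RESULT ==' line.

Trace the traversal:
N0 x:[77/3,39] y:[17,51] z:[-1,38] -> hit [77/3,38], descend [3, 15]
  N3 x:[80/3,39] y:[21,51] z:[-1,18] -> miss, prune
  N15 x:[77/3,113/3] y:[17,40] z:[21,38] -> hit [77/3,113/3], descend [14, 17]
    N14 x:[30,113/3] y:[17,33] z:[24,36] -> hit [30,33], descend [4, 13]
      N4 x:[30,98/3] y:[18,33] z:[24,36] -> hit [30,98/3], descend [10, 19]
        N10 x:[30,31] y:[18,23] z:[24,28] -> miss, prune
        N19 x:[92/3,98/3] y:[29,33] z:[32,36] -> hit [32,98/3] leaf, test {P14@t=32}
      N13 x:[107/3,113/3] y:[17,23] z:[33,35] -> miss, prune
    N17 x:[77/3,113/3] y:[32,40] z:[21,38] -> hit [32,113/3], descend [6, 30]
      N6 x:[77/3,112/3] y:[32,40] z:[35,38] -> hit [35,112/3], descend [2, 29]
        N2 x:[36,112/3] y:[34,40] z:[35,38] -> hit [36,112/3] leaf, test {P1@t=36}
        N29 x:[77/3,82/3] y:[32,38] z:[35,37] -> miss, prune
      N30 x:[86/3,113/3] y:[32,40] z:[21,30] -> miss, prune

order=[0, 3, 15, 14, 4, 10, 19, 13, 17, 6, 2, 29, 30]  |boxes|=13  |leaves|=2  hit=P14

== RESULT ==
14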